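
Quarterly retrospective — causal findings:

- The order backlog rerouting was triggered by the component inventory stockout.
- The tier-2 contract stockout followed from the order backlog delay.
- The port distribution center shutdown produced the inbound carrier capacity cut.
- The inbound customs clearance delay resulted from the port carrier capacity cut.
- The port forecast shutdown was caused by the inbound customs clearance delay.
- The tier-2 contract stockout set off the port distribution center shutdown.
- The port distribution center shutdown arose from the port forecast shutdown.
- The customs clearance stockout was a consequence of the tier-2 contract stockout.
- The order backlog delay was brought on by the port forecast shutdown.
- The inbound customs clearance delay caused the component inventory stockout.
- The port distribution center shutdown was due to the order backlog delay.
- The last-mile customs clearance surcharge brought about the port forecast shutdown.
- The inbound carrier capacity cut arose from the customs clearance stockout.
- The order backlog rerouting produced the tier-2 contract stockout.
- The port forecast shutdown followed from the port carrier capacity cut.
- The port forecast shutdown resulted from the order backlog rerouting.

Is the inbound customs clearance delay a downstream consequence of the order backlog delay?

The order backlog delay leads to the tier-2 contract stockout, the port distribution center shutdown, the customs clearance stockout, the inbound carrier capacity cut; the inbound customs clearance delay is not among them.

No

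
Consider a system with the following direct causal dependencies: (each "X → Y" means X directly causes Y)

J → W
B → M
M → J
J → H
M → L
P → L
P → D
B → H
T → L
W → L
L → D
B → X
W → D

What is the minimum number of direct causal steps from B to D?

Shortest chain: B → M → L → D.

3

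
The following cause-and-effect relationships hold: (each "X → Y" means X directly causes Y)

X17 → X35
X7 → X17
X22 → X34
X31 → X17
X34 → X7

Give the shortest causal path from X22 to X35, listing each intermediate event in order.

X22 → X34
X34 → X7
X7 → X17
X17 → X35
Length: 4 steps.

X22 → X34 → X7 → X17 → X35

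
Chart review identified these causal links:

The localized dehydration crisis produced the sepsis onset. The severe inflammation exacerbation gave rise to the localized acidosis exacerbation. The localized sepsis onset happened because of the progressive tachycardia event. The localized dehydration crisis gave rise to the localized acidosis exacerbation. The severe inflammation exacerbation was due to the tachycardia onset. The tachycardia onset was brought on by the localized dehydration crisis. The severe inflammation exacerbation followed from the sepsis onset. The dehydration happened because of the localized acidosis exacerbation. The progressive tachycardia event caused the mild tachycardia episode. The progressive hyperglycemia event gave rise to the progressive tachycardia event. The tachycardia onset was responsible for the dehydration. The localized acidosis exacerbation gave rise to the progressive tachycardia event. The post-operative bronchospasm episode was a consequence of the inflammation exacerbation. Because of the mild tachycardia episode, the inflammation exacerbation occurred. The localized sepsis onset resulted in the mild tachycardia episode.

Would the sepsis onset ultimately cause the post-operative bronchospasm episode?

Yes

There is a causal chain: the sepsis onset → the severe inflammation exacerbation → the localized acidosis exacerbation → the progressive tachycardia event → the mild tachycardia episode → the inflammation exacerbation → the post-operative bronchospasm episode.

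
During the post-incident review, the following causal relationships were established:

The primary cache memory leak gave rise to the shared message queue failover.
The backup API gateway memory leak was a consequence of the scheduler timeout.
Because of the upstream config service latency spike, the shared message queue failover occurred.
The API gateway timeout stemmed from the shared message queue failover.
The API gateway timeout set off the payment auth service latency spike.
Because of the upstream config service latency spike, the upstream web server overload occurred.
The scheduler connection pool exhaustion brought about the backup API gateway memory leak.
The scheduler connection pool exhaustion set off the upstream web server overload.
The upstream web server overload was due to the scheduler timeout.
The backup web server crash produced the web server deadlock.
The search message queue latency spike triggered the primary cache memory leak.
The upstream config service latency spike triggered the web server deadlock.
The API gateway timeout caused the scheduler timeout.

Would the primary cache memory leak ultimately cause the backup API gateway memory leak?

There is a causal chain: the primary cache memory leak → the shared message queue failover → the API gateway timeout → the scheduler timeout → the backup API gateway memory leak.

Yes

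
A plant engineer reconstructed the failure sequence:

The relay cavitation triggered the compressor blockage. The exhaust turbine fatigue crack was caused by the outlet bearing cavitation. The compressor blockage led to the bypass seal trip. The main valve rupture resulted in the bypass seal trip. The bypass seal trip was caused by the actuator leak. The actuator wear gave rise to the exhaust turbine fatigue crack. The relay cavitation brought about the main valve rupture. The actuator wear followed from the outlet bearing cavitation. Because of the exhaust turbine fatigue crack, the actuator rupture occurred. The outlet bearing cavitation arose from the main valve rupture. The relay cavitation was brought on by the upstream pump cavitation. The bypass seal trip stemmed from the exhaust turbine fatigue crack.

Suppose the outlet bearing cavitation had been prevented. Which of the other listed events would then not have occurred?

Downstream of the outlet bearing cavitation: the actuator wear, the exhaust turbine fatigue crack, the actuator rupture, the bypass seal trip.
Of those, still caused via another path: the bypass seal trip.
The remainder have no surviving cause.

the actuator rupture, the actuator wear, the exhaust turbine fatigue crack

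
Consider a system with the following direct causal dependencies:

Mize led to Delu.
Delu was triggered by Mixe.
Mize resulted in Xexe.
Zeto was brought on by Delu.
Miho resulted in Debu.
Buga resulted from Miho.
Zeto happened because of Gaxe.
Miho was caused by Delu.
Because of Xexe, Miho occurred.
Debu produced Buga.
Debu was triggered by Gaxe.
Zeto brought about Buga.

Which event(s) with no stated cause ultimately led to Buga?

Gaxe, Mixe, Mize

Tracing upstream from Buga: Buga ← Debu ← Gaxe.
A separate upstream branch: Buga ← Miho ← Xexe ← Mize.
A separate upstream branch: Buga ← Miho ← Delu ← Mixe.
Each of those chain origins has no stated cause.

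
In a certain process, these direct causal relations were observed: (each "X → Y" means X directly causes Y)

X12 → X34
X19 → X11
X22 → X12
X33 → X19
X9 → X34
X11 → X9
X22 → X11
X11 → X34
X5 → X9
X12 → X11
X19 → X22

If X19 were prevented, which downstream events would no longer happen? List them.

Downstream of X19: X22, X12, X11, X9, X34.
Of those, still caused via another path: X9, X34.
The remainder have no surviving cause.

X11, X12, X22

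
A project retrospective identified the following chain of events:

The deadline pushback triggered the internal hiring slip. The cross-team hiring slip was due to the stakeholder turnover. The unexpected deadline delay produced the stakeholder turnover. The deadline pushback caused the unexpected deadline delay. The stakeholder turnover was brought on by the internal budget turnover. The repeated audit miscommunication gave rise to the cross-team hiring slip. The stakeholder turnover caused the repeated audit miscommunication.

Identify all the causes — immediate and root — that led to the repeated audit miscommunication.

the deadline pushback, the internal budget turnover, the stakeholder turnover, the unexpected deadline delay

Immediate cause of the repeated audit miscommunication: the stakeholder turnover.
Further upstream: the deadline pushback, the unexpected deadline delay, the internal budget turnover.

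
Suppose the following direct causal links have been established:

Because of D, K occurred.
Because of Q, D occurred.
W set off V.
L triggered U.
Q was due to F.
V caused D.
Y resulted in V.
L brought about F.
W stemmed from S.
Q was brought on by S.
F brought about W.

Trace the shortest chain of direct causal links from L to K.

L → F
F → Q
Q → D
D → K
Length: 4 steps.

L → F → Q → D → K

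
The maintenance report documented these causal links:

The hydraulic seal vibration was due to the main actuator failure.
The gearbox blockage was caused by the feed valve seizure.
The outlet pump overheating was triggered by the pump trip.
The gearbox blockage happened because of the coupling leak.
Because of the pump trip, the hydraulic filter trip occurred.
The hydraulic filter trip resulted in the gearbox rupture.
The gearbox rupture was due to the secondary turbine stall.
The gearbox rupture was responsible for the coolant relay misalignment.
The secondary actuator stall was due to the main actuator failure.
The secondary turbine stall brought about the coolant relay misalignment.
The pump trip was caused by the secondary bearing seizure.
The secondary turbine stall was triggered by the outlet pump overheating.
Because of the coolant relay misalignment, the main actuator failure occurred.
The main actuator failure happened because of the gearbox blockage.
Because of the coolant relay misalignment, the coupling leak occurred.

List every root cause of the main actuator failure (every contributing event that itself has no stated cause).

Tracing upstream from the main actuator failure: the main actuator failure ← the coolant relay misalignment ← the secondary turbine stall ← the outlet pump overheating ← the pump trip ← the secondary bearing seizure.
A separate upstream branch: the main actuator failure ← the gearbox blockage ← the feed valve seizure.
Each of those chain origins has no stated cause.

the feed valve seizure, the secondary bearing seizure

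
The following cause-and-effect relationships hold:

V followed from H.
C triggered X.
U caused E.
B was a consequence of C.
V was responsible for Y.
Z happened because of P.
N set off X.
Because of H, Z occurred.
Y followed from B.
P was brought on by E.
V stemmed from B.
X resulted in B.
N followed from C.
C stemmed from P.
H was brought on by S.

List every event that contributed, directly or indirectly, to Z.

Immediate causes of Z: P, H.
Further upstream: U, E, S.

E, H, P, S, U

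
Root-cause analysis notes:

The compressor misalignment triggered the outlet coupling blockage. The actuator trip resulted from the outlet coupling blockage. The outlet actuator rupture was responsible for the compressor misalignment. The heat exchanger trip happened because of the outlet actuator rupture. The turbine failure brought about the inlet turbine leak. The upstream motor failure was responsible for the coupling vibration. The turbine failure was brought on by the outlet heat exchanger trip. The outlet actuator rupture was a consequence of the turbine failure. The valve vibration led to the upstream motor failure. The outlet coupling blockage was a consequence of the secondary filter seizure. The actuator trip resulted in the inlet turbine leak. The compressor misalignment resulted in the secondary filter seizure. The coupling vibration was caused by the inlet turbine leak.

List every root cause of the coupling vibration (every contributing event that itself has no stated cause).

the outlet heat exchanger trip, the valve vibration

Tracing upstream from the coupling vibration: the coupling vibration ← the inlet turbine leak ← the turbine failure ← the outlet heat exchanger trip.
A separate upstream branch: the coupling vibration ← the upstream motor failure ← the valve vibration.
Each of those chain origins has no stated cause.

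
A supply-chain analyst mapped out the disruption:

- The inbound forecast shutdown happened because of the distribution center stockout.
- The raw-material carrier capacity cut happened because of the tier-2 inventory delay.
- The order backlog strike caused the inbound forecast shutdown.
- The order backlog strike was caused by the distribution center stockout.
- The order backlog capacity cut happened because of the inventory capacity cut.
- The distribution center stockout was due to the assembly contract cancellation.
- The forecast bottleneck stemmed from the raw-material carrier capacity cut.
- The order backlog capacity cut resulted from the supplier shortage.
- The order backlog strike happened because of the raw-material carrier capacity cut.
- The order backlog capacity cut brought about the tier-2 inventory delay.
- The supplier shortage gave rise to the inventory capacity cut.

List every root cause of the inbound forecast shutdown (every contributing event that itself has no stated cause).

the assembly contract cancellation, the supplier shortage

Tracing upstream from the inbound forecast shutdown: the inbound forecast shutdown ← the order backlog strike ← the raw-material carrier capacity cut ← the tier-2 inventory delay ← the order backlog capacity cut ← the supplier shortage.
A separate upstream branch: the inbound forecast shutdown ← the distribution center stockout ← the assembly contract cancellation.
Each of those chain origins has no stated cause.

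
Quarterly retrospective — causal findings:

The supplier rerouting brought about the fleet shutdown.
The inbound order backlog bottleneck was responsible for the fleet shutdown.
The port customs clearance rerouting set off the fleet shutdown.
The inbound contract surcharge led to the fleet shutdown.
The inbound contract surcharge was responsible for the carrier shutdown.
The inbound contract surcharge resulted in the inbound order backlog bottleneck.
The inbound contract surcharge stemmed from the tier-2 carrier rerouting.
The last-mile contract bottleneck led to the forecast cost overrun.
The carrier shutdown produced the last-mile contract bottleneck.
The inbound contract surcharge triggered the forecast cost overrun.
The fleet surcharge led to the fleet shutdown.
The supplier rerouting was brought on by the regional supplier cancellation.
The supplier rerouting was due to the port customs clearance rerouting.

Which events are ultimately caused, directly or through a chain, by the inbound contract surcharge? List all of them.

the carrier shutdown, the fleet shutdown, the forecast cost overrun, the inbound order backlog bottleneck, the last-mile contract bottleneck

Direct effects: the carrier shutdown, the inbound order backlog bottleneck, the forecast cost overrun, the fleet shutdown.
2 steps out: the last-mile contract bottleneck.
Not reachable from it: the fleet surcharge, the tier-2 carrier rerouting, the regional supplier cancellation, the port customs clearance rerouting, the supplier rerouting.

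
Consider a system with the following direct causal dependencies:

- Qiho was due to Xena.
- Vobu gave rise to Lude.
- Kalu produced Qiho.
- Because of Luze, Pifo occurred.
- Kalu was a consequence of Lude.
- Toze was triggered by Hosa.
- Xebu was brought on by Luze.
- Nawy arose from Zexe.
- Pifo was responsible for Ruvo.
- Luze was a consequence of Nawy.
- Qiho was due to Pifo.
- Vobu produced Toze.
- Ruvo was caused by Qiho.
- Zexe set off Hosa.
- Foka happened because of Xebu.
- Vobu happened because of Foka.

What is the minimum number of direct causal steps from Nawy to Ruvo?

Shortest chain: Nawy → Luze → Pifo → Ruvo.

3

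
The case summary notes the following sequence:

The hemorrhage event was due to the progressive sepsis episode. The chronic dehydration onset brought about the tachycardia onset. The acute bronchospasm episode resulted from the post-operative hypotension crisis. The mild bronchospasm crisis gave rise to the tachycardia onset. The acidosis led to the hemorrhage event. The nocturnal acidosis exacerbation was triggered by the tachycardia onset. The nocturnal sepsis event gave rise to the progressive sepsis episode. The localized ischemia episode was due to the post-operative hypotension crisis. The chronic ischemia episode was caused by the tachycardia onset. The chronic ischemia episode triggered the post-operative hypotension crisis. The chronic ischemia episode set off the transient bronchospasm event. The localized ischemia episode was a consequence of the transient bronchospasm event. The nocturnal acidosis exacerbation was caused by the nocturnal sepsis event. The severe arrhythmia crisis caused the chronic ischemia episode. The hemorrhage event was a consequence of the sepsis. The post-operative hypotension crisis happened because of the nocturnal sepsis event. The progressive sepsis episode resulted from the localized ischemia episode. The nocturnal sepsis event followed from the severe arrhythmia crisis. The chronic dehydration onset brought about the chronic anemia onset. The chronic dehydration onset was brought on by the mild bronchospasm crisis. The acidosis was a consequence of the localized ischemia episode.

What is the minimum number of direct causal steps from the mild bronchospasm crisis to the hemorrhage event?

Shortest chain: the mild bronchospasm crisis → the tachycardia onset → the chronic ischemia episode → the post-operative hypotension crisis → the localized ischemia episode → the acidosis → the hemorrhage event.

6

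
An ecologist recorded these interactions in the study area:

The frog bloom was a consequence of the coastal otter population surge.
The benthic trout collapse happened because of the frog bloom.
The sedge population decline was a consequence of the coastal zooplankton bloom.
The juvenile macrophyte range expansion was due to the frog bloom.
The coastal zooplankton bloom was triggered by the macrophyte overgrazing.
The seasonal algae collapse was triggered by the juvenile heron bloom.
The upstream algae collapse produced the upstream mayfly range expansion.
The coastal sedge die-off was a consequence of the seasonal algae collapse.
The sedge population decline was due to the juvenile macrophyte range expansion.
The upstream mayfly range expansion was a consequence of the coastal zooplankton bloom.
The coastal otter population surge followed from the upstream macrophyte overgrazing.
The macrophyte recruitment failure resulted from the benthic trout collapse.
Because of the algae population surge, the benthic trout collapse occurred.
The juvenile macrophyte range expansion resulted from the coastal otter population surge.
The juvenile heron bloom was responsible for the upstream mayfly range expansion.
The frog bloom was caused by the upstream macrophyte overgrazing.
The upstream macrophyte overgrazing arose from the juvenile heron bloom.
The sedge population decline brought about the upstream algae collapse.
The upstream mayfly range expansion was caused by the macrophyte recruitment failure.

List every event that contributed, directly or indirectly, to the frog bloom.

the coastal otter population surge, the juvenile heron bloom, the upstream macrophyte overgrazing

Immediate causes of the frog bloom: the upstream macrophyte overgrazing, the coastal otter population surge.
Further upstream: the juvenile heron bloom.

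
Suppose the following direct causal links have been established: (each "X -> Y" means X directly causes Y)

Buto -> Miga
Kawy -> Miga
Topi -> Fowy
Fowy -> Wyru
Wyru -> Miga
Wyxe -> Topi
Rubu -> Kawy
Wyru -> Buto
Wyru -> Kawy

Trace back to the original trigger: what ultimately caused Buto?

Wyxe

Tracing upstream from Buto: Buto ← Wyru ← Fowy ← Topi ← Wyxe.
Wyxe has no stated cause, so it is the root.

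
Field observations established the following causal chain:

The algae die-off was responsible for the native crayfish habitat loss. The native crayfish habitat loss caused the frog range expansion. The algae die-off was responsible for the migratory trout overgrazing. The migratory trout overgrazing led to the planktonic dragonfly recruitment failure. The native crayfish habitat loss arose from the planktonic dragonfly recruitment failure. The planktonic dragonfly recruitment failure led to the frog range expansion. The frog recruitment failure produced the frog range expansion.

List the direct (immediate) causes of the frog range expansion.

Upstream contributors include the algae die-off, the migratory trout overgrazing, but only the frog recruitment failure, the native crayfish habitat loss, the planktonic dragonfly recruitment failure feed directly into the frog range expansion.

the frog recruitment failure, the native crayfish habitat loss, the planktonic dragonfly recruitment failure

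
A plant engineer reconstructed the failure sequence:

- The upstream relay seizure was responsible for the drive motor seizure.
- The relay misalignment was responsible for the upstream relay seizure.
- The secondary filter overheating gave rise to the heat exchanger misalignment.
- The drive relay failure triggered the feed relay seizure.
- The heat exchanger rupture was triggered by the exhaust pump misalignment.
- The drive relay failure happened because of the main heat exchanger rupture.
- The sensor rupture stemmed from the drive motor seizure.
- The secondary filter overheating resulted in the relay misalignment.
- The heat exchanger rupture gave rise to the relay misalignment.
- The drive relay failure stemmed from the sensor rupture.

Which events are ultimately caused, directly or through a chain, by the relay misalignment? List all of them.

the drive motor seizure, the drive relay failure, the feed relay seizure, the sensor rupture, the upstream relay seizure

Direct effects: the upstream relay seizure.
2 steps out: the drive motor seizure.
3 steps out: the sensor rupture.
4 steps out: the drive relay failure.
5 steps out: the feed relay seizure.
Not reachable from it: the exhaust pump misalignment, the heat exchanger rupture, the secondary filter overheating, the heat exchanger misalignment, the main heat exchanger rupture.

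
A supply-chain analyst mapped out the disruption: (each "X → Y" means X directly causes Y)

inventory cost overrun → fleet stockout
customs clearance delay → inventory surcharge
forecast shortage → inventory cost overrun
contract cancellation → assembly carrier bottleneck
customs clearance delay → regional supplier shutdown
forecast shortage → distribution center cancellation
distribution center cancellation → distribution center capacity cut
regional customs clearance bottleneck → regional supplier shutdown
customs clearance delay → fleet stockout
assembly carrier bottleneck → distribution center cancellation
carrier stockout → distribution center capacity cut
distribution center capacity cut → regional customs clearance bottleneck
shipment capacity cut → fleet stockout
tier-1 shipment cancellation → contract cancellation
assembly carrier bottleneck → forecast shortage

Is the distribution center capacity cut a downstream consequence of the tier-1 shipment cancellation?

Yes

There is a causal chain: the tier-1 shipment cancellation → the contract cancellation → the assembly carrier bottleneck → the distribution center cancellation → the distribution center capacity cut.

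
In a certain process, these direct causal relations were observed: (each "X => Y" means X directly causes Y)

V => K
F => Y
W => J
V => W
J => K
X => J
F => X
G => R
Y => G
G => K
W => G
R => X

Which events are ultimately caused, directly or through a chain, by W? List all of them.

G, J, K, R, X

Direct effects: G, J.
2 steps out: R, K.
3 steps out: X.
Not reachable from it: F, Y, V.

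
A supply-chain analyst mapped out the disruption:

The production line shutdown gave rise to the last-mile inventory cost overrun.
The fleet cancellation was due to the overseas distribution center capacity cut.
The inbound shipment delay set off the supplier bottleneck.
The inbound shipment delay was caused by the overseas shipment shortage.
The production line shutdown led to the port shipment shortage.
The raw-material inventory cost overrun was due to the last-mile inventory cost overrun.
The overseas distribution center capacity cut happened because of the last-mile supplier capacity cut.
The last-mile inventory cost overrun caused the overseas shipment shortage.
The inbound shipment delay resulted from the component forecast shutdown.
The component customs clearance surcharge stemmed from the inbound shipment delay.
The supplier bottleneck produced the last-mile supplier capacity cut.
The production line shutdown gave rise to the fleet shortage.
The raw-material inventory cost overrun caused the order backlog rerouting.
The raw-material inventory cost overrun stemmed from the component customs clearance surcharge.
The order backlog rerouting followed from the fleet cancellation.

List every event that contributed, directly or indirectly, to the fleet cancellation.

the component forecast shutdown, the inbound shipment delay, the last-mile inventory cost overrun, the last-mile supplier capacity cut, the overseas distribution center capacity cut, the overseas shipment shortage, the production line shutdown, the supplier bottleneck

Immediate cause of the fleet cancellation: the overseas distribution center capacity cut.
Further upstream: the production line shutdown, the component forecast shutdown, the last-mile inventory cost overrun, the overseas shipment shortage, the inbound shipment delay, the supplier bottleneck, the last-mile supplier capacity cut.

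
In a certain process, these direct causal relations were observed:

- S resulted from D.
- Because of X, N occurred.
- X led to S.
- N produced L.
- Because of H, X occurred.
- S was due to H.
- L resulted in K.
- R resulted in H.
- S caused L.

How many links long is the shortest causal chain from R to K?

4

Shortest chain: R → H → S → L → K.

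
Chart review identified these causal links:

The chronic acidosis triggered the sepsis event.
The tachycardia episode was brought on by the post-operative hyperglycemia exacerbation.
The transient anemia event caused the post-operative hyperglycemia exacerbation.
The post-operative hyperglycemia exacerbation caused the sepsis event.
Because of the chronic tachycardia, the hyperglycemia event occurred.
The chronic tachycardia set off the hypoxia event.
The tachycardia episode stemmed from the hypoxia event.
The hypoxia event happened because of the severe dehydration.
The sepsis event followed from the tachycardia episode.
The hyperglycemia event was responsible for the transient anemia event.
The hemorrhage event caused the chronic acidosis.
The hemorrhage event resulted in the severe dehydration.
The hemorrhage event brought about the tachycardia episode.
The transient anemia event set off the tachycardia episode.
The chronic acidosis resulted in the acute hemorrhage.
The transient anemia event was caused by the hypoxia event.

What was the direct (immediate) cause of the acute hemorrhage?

Upstream contributors include the hemorrhage event, but only the chronic acidosis feeds directly into the acute hemorrhage.

the chronic acidosis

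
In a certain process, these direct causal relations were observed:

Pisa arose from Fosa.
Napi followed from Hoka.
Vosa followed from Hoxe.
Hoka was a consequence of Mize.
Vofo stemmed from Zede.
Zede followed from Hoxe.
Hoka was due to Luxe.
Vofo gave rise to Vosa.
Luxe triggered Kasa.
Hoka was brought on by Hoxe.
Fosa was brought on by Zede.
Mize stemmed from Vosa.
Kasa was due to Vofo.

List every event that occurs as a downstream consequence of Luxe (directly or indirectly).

Direct effects: Kasa, Hoka.
2 steps out: Napi.
Not reachable from it: Hoxe, Zede, Fosa, Vofo, Vosa, Pisa, Mize.

Hoka, Kasa, Napi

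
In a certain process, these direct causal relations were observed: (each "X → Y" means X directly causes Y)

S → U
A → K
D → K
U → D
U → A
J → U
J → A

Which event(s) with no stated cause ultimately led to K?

J, S

Tracing upstream from K: K ← A ← J.
A separate upstream branch: K ← D ← U ← S.
Each of those chain origins has no stated cause.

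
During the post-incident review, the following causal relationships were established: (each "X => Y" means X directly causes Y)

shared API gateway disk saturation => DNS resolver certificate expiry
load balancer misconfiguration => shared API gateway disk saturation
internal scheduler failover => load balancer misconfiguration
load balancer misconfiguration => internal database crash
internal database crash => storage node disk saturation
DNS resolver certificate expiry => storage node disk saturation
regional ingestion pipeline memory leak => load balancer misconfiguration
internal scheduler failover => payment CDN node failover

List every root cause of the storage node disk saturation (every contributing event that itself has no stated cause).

Tracing upstream from the storage node disk saturation: the storage node disk saturation ← the internal database crash ← the load balancer misconfiguration ← the internal scheduler failover.
A separate upstream branch: the storage node disk saturation ← the internal database crash ← the load balancer misconfiguration ← the regional ingestion pipeline memory leak.
Each of those chain origins has no stated cause.

the internal scheduler failover, the regional ingestion pipeline memory leak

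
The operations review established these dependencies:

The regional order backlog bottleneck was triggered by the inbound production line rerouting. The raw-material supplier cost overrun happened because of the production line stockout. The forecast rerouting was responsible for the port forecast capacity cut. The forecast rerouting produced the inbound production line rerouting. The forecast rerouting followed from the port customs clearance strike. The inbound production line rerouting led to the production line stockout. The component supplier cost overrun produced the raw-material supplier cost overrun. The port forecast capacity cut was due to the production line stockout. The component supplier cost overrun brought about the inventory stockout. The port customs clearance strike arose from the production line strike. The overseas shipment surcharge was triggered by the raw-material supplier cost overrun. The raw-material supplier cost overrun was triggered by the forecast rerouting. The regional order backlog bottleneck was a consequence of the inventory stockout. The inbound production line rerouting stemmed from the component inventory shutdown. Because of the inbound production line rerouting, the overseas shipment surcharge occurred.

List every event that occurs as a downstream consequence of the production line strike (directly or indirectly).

the forecast rerouting, the inbound production line rerouting, the overseas shipment surcharge, the port customs clearance strike, the port forecast capacity cut, the production line stockout, the raw-material supplier cost overrun, the regional order backlog bottleneck

Direct effects: the port customs clearance strike.
2 steps out: the forecast rerouting.
3 steps out: the inbound production line rerouting, the raw-material supplier cost overrun, the port forecast capacity cut.
4 steps out: the production line stockout, the regional order backlog bottleneck, the overseas shipment surcharge.
Not reachable from it: the component inventory shutdown, the component supplier cost overrun, the inventory stockout.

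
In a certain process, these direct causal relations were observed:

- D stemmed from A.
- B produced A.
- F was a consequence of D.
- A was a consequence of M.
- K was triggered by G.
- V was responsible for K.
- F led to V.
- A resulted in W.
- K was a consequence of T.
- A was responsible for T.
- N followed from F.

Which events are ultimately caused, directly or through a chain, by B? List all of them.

A, D, F, K, N, T, V, W

Direct effects: A.
2 steps out: T, D, W.
3 steps out: F, K.
4 steps out: N, V.
Not reachable from it: M, G.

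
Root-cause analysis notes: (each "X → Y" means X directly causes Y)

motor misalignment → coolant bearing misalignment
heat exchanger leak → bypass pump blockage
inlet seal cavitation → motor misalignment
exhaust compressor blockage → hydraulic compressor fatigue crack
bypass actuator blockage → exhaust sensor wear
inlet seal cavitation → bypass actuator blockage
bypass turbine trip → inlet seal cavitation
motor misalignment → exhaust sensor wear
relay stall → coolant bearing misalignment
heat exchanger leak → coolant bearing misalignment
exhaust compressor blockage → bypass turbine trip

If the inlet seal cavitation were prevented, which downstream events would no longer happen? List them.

the bypass actuator blockage, the exhaust sensor wear, the motor misalignment

Downstream of the inlet seal cavitation: the motor misalignment, the bypass actuator blockage, the exhaust sensor wear, the coolant bearing misalignment.
Of those, still caused via another path: the coolant bearing misalignment.
The remainder have no surviving cause.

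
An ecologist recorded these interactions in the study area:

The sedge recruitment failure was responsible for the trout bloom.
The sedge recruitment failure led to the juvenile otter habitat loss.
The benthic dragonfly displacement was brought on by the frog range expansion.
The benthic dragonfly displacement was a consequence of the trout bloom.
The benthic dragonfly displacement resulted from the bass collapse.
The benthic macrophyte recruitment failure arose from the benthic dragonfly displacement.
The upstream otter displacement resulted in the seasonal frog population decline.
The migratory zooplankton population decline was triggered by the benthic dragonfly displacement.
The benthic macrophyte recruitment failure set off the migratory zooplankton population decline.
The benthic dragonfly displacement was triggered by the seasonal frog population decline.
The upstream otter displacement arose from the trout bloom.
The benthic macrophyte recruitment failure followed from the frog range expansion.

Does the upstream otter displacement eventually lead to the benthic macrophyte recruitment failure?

There is a causal chain: the upstream otter displacement → the seasonal frog population decline → the benthic dragonfly displacement → the benthic macrophyte recruitment failure.

Yes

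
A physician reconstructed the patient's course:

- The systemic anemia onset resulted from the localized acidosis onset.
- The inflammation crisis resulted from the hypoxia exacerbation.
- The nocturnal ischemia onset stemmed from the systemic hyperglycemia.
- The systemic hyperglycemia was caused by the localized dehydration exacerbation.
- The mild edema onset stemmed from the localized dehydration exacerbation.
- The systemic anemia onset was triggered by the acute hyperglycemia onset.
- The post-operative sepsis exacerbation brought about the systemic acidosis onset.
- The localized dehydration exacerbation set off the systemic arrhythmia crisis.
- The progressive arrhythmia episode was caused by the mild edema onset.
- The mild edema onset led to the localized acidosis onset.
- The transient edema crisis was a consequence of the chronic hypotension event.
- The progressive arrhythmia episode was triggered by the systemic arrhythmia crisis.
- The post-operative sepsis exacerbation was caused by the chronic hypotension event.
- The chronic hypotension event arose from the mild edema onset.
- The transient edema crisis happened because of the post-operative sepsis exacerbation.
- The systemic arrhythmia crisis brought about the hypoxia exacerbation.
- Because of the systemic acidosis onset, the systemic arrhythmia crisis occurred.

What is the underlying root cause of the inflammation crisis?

the localized dehydration exacerbation

Tracing upstream from the inflammation crisis: the inflammation crisis ← the hypoxia exacerbation ← the systemic arrhythmia crisis ← the localized dehydration exacerbation.
The localized dehydration exacerbation has no stated cause, so it is the root.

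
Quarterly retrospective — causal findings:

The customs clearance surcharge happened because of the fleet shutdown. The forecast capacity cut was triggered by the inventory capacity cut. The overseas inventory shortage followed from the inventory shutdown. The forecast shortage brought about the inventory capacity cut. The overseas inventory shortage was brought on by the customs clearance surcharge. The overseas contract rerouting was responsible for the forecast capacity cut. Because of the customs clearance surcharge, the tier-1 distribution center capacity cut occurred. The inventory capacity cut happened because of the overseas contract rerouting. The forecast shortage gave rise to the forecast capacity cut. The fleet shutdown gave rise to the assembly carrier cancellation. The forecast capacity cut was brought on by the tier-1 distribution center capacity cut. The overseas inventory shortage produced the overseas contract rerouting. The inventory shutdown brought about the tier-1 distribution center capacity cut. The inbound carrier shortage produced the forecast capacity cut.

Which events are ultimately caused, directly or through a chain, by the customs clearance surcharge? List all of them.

the forecast capacity cut, the inventory capacity cut, the overseas contract rerouting, the overseas inventory shortage, the tier-1 distribution center capacity cut

Direct effects: the overseas inventory shortage, the tier-1 distribution center capacity cut.
2 steps out: the overseas contract rerouting, the forecast capacity cut.
3 steps out: the inventory capacity cut.
Not reachable from it: the inbound carrier shortage, the inventory shutdown, the fleet shutdown, the assembly carrier cancellation, the forecast shortage.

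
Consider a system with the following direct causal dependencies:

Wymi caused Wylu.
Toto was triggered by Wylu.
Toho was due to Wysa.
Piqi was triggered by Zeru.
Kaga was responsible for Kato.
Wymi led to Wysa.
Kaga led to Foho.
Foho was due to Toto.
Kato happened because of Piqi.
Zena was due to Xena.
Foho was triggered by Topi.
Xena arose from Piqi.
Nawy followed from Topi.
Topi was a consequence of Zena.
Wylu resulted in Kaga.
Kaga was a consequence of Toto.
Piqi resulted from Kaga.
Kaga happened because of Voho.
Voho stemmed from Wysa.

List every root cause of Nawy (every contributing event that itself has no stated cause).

Wymi, Zeru

Tracing upstream from Nawy: Nawy ← Topi ← Zena ← Xena ← Piqi ← Zeru.
A separate upstream branch: Nawy ← Topi ← Zena ← Xena ← Piqi ← Kaga ← Wylu ← Wymi.
Each of those chain origins has no stated cause.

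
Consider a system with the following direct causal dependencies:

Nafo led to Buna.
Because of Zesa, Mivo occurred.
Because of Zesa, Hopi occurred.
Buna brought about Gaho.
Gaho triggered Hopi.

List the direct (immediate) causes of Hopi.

Gaho, Zesa

Upstream contributors include Nafo, Buna, but only Gaho, Zesa feed directly into Hopi.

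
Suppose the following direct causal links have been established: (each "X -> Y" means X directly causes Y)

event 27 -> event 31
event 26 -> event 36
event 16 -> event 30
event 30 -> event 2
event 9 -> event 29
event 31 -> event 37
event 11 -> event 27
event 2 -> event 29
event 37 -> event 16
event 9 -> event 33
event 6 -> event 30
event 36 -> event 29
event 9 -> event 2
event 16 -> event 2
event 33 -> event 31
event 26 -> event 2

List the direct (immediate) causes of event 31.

Upstream contributors include event 11, event 9, but only event 27, event 33 feed directly into event 31.

event 27, event 33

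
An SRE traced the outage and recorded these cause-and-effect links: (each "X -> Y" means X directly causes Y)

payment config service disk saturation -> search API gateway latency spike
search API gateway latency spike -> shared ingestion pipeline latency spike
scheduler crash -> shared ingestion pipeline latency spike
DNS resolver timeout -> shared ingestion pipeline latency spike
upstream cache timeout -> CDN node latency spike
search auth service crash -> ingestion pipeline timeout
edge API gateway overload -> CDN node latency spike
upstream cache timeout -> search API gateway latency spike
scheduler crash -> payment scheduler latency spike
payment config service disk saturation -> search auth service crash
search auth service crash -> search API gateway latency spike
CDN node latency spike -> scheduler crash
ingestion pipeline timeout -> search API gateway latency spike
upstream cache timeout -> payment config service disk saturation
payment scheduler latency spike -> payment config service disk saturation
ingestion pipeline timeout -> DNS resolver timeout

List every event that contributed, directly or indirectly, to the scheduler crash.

Immediate cause of the scheduler crash: the CDN node latency spike.
Further upstream: the upstream cache timeout, the edge API gateway overload.

the CDN node latency spike, the edge API gateway overload, the upstream cache timeout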